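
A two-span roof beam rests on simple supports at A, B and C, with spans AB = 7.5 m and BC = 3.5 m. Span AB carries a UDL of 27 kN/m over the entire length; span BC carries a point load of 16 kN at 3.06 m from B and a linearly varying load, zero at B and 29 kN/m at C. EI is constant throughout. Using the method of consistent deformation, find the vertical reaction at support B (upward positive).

Take M_B as the redundant. Released structure: two simple spans AB and BC with a hinge at B.
Rotations at B on the released spans (each span's end-slope, ×1/EI):
  span AB: UDL 27: wL³/(24EI) = 474.6/EI
  span BC: point load 16 at a = 3.06: Pab(L + b)/(6LEI) = 4.042/EI
  span BC: triangular load, peak 29: 7w₀L³/(360EI) = 24.18/EI
  relative rotation θ_0 = (474.6 + 28.22)/EI = 502.8/EI
A unit hogging moment at B produces rotation L₁/(3EI) + L₂/(3EI) = 3.667/EI.
Slope continuity at B: θ_0 = M_B·3.667/EI, so M_B = 502.8/3.667 = 137.1 kN·m (hogging).
Span AB, ΣM about A with M_B applied at B: R_B^{AB}·7.5 = 759.4 + 137.1, so R_B^{AB} = 119.5 kN and R_A = 202.5 − 119.5 = 82.97 kN.
Span BC, ΣM about C: R_B^{BC}·3.5 = 66.25 + 137.1, so R_B^{BC} = 58.11 kN and R_C = 66.75 − 58.11 = 8.641 kN.
R_B = 119.5 + 58.11 = 177.6 kN.

R_B = 177.6 kN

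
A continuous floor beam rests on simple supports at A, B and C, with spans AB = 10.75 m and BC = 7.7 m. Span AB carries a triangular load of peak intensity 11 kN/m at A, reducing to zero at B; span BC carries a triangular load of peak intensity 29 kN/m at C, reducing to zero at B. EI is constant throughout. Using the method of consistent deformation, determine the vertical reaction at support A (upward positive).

Insert a hinge at B; M_B is the redundant, and each span becomes simply supported.
Rotations at B on the released spans (each span's end-slope, ×1/EI):
  span AB: triangular load, peak 11: 7w₀L³/(360EI) = 265.7/EI
  span BC: triangular load, peak 29: 7w₀L³/(360EI) = 257.4/EI
  relative rotation θ_0 = (265.7 + 257.4)/EI = 523.1/EI
A unit hogging moment at B produces rotation L₁/(3EI) + L₂/(3EI) = 6.15/EI.
Slope continuity at B: θ_0 = M_B·6.15/EI, so M_B = 523.1/6.15 = 85.06 kN·m (hogging).
Span AB, ΣM about A with M_B applied at B: R_B^{AB}·10.75 = 211.9 + 85.06, so R_B^{AB} = 27.62 kN and R_A = 59.12 − 27.62 = 31.5 kN.

R_A = 31.5 kN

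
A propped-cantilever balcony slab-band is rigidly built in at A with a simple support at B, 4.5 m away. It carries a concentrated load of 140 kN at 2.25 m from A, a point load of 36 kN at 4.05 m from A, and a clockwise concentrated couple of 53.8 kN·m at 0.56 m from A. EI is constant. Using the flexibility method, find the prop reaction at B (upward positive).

Release the roller at B. Primary structure: cantilever fixed at A.
Downward deflection at the released point B due to the loads:
  point load 140 at a = 2.25: Pa²(3L − a)/(6EI) = 1329/EI
  point load 36 at a = 4.05: Pa²(3L − a)/(6EI) = 930/EI
  clockwise couple 53.8 at a = 0.56: M₀a(2L − a)/(2EI) = 127.1/EI
  δ_0 = 2386/EI
Tip deflection under a unit load at B: L³/(3EI) = 30.38/EI.
The prop prevents deflection at B: R_B = δ_0/δ_{BB} = 2386/30.38 = 78.55 kN.

R_B = 78.55 kN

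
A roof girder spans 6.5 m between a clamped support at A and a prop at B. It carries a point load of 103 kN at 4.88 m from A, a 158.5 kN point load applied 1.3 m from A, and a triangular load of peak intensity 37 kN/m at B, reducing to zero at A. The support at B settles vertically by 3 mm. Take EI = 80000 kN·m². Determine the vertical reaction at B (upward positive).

R_B = 137.7 kN

Choose R_B as the redundant. The primary structure is the cantilever fixed at A.
Free-end deflection of the primary structure under the applied loading (downward +):
  point load 103 at a = 4.88: Pa²(3L − a)/(6EI) = 5977/EI
  point load 158.5 at a = 1.3: Pa²(3L − a)/(6EI) = 812.5/EI
  triangular load, peak 37 at the free end: 11w₀L⁴/(120EI) = 6054/EI
  δ_0 = 12844/EI
Tip deflection under a unit load at B: L³/(3EI) = 91.54/EI.
With EI = 80000 kN·m²: δ_0 = 0.16055 m and δ_{BB} = 0.001144 m/kN.
Compatibility — the beam at B must follow the support down by 0.003 m: δ_0 − R_B·δ_{BB} = 0.003, so R_B = (0.16055 − 0.003)/0.001144 = 137.7 kN.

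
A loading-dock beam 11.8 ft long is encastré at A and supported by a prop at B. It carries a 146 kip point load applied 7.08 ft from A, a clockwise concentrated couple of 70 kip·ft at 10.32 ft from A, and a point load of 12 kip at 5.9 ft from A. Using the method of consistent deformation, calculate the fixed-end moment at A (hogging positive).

Remove the prop at B; the released (primary) structure is a cantilever built in at A.
Primary-structure tip deflection at B by superposition:
  point load 146 at a = 7.08: Pa²(3L − a)/(6EI) = 34543/EI
  clockwise couple 70 at a = 10.32: M₀a(2L − a)/(2EI) = 4797/EI
  point load 12 at a = 5.9: Pa²(3L − a)/(6EI) = 2054/EI
  δ_0 = 41394/EI
Flexibility coefficient — unit upward force at B: δ_{BB} = L³/(3EI) = 547.7/EI.
Compatibility at B: δ_0 − R_B·δ_{BB} = 0, so R_B = 41394/547.7 = 75.58 kip.
Moment equilibrium about A: M_A = Σ(load moments about A) − R_B·L = 1174 − 75.58×11.8 = 282.6 kip·ft.

M_A = 282.6 kip·ft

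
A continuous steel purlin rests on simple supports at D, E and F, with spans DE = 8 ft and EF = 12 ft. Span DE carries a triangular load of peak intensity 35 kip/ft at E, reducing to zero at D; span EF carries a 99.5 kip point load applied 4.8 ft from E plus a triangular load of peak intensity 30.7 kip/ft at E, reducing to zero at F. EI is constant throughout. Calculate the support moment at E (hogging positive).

M_E = 374.1 kip·ft

Take M_E as the redundant. Released structure: two simple spans DE and EF with a hinge at E.
Discontinuity in slope at E on the released structure — sum the simple-span end rotations:
  span DE: triangular load, peak 35: w₀L³/(45EI) = 398.2/EI
  span EF: point load 99.5 at a = 4.8: Pab(L + b)/(6LEI) = 917/EI
  span EF: triangular load, peak 30.7: w₀L³/(45EI) = 1179/EI
  relative rotation θ_0 = (398.2 + 2096)/EI = 2494/EI
A unit hogging moment at E produces rotation L₁/(3EI) + L₂/(3EI) = 6.667/EI.
Compatibility: M_E·(L₁+L₂)/(3EI) = θ_0, giving M_E = 374.1 kip·ft (hogging).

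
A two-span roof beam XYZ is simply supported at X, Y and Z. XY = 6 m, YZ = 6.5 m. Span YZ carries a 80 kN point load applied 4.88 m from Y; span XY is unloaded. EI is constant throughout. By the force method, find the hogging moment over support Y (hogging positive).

M_Y = 31.6 kN·m

Take M_Y as the redundant. Released structure: two simple spans XY and YZ with a hinge at Y.
Rotations at Y on the released spans (each span's end-slope, ×1/EI):
  span YZ: point load 80 at a = 4.88: Pab(L + b)/(6LEI) = 131.7/EI
  relative rotation θ_0 = (0 + 131.7)/EI = 131.7/EI
A unit hogging moment at Y produces rotation L₁/(3EI) + L₂/(3EI) = 4.167/EI.
Slope continuity at Y: θ_0 = M_Y·4.167/EI, so M_Y = 131.7/4.167 = 31.6 kN·m (hogging).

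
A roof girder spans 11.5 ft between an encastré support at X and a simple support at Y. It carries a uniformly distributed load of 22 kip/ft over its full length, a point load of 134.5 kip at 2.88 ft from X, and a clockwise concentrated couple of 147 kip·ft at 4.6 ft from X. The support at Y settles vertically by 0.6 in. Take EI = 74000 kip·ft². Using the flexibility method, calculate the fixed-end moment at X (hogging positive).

Take the reaction at Y as the redundant and release it; the primary structure is a cantilever fixed at X.
Free-end deflection of the primary structure under the applied loading (downward +):
  UDL 22: wL⁴/(8EI) = 48098/EI
  point load 134.5 at a = 2.88: Pa²(3L − a)/(6EI) = 5879/EI
  clockwise couple 147 at a = 4.6: M₀a(2L − a)/(2EI) = 6221/EI
  δ_0 = 60198/EI
Flexibility coefficient — unit upward force at Y: δ_{YY} = L³/(3EI) = 507/EI.
With EI = 74000 kip·ft²: δ_0 = 0.81349 ft and δ_{YY} = 0.006851 ft/kip.
Compatibility — the beam at Y must follow the support down by 0.05 ft: δ_0 − R_Y·δ_{YY} = 0.05, so R_Y = (0.81349 − 0.05)/0.006851 = 111.4 kip.
Moment equilibrium about X: M_X = Σ(load moments about X) − R_Y·L = 1989 − 111.4×11.5 = 707.5 kip·ft.

M_X = 707.5 kip·ft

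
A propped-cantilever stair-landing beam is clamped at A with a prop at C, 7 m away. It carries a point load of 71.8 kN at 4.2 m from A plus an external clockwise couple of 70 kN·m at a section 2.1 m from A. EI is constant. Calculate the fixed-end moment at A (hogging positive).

Remove the prop at C; the released (primary) structure is a cantilever built in at A.
Downward deflection at the released point C due to the loads:
  point load 71.8 at a = 4.2: Pa²(3L − a)/(6EI) = 3546/EI
  clockwise couple 70 at a = 2.1: M₀a(2L − a)/(2EI) = 874.6/EI
  δ_0 = 4421/EI
Tip deflection under a unit load at C: L³/(3EI) = 114.3/EI.
Compatibility at C: δ_0 − R_C·δ_{CC} = 0, so R_C = 4421/114.3 = 38.67 kN.
Moment equilibrium about A: M_A = Σ(load moments about A) − R_C·L = 371.6 − 38.67×7 = 100.9 kN·m.

M_A = 100.9 kN·m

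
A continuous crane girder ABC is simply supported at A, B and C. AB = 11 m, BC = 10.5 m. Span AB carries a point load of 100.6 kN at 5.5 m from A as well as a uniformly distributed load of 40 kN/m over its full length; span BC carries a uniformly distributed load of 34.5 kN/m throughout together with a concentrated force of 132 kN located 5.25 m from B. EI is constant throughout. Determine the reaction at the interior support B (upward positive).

Take M_B as the redundant. Released structure: two simple spans AB and BC with a hinge at B.
End slopes at the hinge B, treating each span as simply supported:
  span AB: point load 100.6 at a = 5.5: Pab(L + a)/(6LEI) = 760.8/EI
  span AB: UDL 40: wL³/(24EI) = 2218/EI
  span BC: UDL 34.5: wL³/(24EI) = 1664/EI
  span BC: point load 132 at a = 5.25: Pab(L + b)/(6LEI) = 909.6/EI
  relative rotation θ_0 = (2979 + 2574)/EI = 5553/EI
A unit hogging moment at B produces rotation L₁/(3EI) + L₂/(3EI) = 7.167/EI.
Slope continuity at B: θ_0 = M_B·7.167/EI, so M_B = 5553/7.167 = 774.8 kN·m (hogging).
Span AB, ΣM about A with M_B applied at B: R_B^{AB}·11 = 2973 + 774.8, so R_B^{AB} = 340.7 kN and R_A = 540.6 − 340.7 = 199.9 kN.
Span BC, ΣM about C: R_B^{BC}·10.5 = 2595 + 774.8, so R_B^{BC} = 320.9 kN and R_C = 494.2 − 320.9 = 173.3 kN.
R_B = 340.7 + 320.9 = 661.7 kN.

R_B = 661.7 kN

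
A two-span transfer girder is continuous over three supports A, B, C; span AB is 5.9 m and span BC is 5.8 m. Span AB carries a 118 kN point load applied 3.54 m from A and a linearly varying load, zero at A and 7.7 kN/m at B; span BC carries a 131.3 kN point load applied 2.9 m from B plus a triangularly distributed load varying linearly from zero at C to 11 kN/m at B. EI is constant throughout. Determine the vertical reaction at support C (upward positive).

R_C = 48.8 kN

Release continuity at B by inserting a hinge; the redundant is the internal moment M_B. The primary structure is two simply-supported spans AB and BC.
Discontinuity in slope at B on the released structure — sum the simple-span end rotations:
  span AB: point load 118 at a = 3.54: Pab(L + a)/(6LEI) = 262.9/EI
  span AB: triangular load, peak 7.7: w₀L³/(45EI) = 35.14/EI
  span BC: point load 131.3 at a = 2.9: Pab(L + b)/(6LEI) = 276.1/EI
  span BC: triangular load, peak 11: w₀L³/(45EI) = 47.69/EI
  relative rotation θ_0 = (298 + 323.8)/EI = 621.8/EI
A unit hogging moment at B produces rotation L₁/(3EI) + L₂/(3EI) = 3.9/EI.
Slope continuity at B: θ_0 = M_B·3.9/EI, so M_B = 621.8/3.9 = 159.4 kN·m (hogging).
Span BC, ΣM about C: R_B^{BC}·5.8 = 504.1 + 159.4, so R_B^{BC} = 114.4 kN and R_C = 163.2 − 114.4 = 48.8 kN.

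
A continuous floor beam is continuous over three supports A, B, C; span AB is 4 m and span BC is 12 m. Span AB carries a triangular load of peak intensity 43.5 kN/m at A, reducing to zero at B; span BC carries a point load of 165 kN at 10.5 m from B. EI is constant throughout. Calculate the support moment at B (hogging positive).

Release continuity at B by inserting a hinge; the redundant is the internal moment M_B. The primary structure is two simply-supported spans AB and BC.
Discontinuity in slope at B on the released structure — sum the simple-span end rotations:
  span AB: triangular load, peak 43.5: 7w₀L³/(360EI) = 54.13/EI
  span BC: point load 165 at a = 10.5: Pab(L + b)/(6LEI) = 487.3/EI
  relative rotation θ_0 = (54.13 + 487.3)/EI = 541.4/EI
A unit hogging moment at B produces rotation L₁/(3EI) + L₂/(3EI) = 5.333/EI.
Slope continuity at B: θ_0 = M_B·5.333/EI, so M_B = 541.4/5.333 = 101.5 kN·m (hogging).

M_B = 101.5 kN·m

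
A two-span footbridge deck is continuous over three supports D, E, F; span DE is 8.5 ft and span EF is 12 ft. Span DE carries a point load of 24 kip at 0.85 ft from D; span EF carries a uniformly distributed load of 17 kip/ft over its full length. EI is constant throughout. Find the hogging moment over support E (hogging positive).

M_E = 183.3 kip·ft

Release continuity at E by inserting a hinge; the redundant is the internal moment M_E. The primary structure is two simply-supported spans DE and EF.
Rotations at E on the released spans (each span's end-slope, ×1/EI):
  span DE: point load 24 at a = 0.85: Pab(L + a)/(6LEI) = 28.61/EI
  span EF: UDL 17: wL³/(24EI) = 1224/EI
  relative rotation θ_0 = (28.61 + 1224)/EI = 1253/EI
A unit hogging moment at E produces rotation L₁/(3EI) + L₂/(3EI) = 6.833/EI.
Slope continuity at E: θ_0 = M_E·6.833/EI, so M_E = 1253/6.833 = 183.3 kip·ft (hogging).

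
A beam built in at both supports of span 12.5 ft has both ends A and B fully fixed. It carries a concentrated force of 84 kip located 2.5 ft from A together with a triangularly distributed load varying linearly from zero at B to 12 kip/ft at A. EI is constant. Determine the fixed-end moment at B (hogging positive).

M_B = 96.1 kip·ft

Release both end moments; the primary structure is a simply-supported span AB with redundants M_A and M_B.
End rotations of the released simple span under the applied load (×1/EI):
  at A: point load 84 at a = 2.5: Pab(L + b)/(6LEI) = 630/EI
  at B: point load 84 at a = 2.5: Pab(L + a)/(6LEI) = 420/EI
  at A: triangular load, peak 12: w₀L³/(45EI) = 520.8/EI
  at B: triangular load, peak 12: 7w₀L³/(360EI) = 455.7/EI
  θ_A0 = 1151/EI,  θ_B0 = 875.7/EI
Flexibility coefficients: a unit moment at one end gives L/(3EI) there and L/(6EI) at the far end, so f₁₁ = f₂₂ = 4.167/EI and f₁₂ = f₂₁ = 2.083/EI.
Compatibility — zero rotation at each built-in end:
  4.167 M_A + 2.083 M_B = 1151
  2.083 M_A + 4.167 M_B = 875.7
Solving the pair gives M_A = 228.2 kip·ft and M_B = 96.1 kip·ft (hogging).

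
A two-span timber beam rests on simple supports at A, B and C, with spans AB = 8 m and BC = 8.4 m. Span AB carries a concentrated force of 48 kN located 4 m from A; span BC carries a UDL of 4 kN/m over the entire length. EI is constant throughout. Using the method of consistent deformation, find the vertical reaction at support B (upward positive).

Take M_B as the redundant. Released structure: two simple spans AB and BC with a hinge at B.
Discontinuity in slope at B on the released structure — sum the simple-span end rotations:
  span AB: point load 48 at a = 4: Pab(L + a)/(6LEI) = 192/EI
  span BC: UDL 4: wL³/(24EI) = 98.78/EI
  relative rotation θ_0 = (192 + 98.78)/EI = 290.8/EI
A unit hogging moment at B produces rotation L₁/(3EI) + L₂/(3EI) = 5.467/EI.
Slope continuity at B: θ_0 = M_B·5.467/EI, so M_B = 290.8/5.467 = 53.19 kN·m (hogging).
Span AB, ΣM about A with M_B applied at B: R_B^{AB}·8 = 192 + 53.19, so R_B^{AB} = 30.65 kN and R_A = 48 − 30.65 = 17.35 kN.
Span BC, ΣM about C: R_B^{BC}·8.4 = 141.1 + 53.19, so R_B^{BC} = 23.13 kN and R_C = 33.6 − 23.13 = 10.47 kN.
R_B = 30.65 + 23.13 = 53.78 kN.

R_B = 53.78 kN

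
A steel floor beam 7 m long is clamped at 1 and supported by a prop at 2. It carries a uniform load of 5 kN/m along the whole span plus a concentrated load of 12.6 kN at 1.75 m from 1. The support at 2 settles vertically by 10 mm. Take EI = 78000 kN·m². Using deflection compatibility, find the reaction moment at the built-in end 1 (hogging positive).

M_1 = 92.85 kN·m

Take the reaction at 2 as the redundant and release it; the primary structure is a cantilever fixed at 1.
Downward deflection at the released point 2 due to the loads:
  UDL 5: wL⁴/(8EI) = 1501/EI
  point load 12.6 at a = 1.75: Pa²(3L − a)/(6EI) = 123.8/EI
  δ_0 = 1624/EI
Tip deflection under a unit load at 2: L³/(3EI) = 114.3/EI.
With EI = 78000 kN·m²: δ_0 = 0.020826 m and δ_{22} = 0.001466 m/kN.
Compatibility — the beam at 2 must follow the support down by 0.01 m: δ_0 − R_2·δ_{22} = 0.01, so R_2 = (0.020826 − 0.01)/0.001466 = 7.386 kN.
Moment equilibrium about 1: M_1 = Σ(load moments about 1) − R_2·L = 144.6 − 7.386×7 = 92.85 kN·m.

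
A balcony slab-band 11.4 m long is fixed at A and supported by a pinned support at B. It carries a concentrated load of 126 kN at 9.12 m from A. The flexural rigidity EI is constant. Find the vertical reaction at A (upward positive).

Choose R_B as the redundant. The primary structure is the cantilever fixed at A.
Free-end deflection of the primary structure under the applied loading (downward +):
  point load 126 at a = 9.12: Pa²(3L − a)/(6EI) = 43806/EI
Tip deflection under a unit load at B: L³/(3EI) = 493.8/EI.
Compatibility at B: δ_0 − R_B·δ_{BB} = 0, so R_B = 43806/493.8 = 88.7 kN.
Vertical equilibrium: R_A = ΣP − R_B = 126 − 88.7 = 37.3 kN.

R_A = 37.3 kN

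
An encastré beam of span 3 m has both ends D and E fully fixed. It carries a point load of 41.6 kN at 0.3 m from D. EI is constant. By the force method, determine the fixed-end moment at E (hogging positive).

M_E = 1.123 kN·m

Take the two fixed-end moments M_D, M_E as redundants; the released structure is the simple span DE.
Simple-span end rotations at D and E under the given loads:
  at D: point load 41.6 at a = 0.3: Pab(L + b)/(6LEI) = 10.67/EI
  at E: point load 41.6 at a = 0.3: Pab(L + a)/(6LEI) = 6.178/EI
  θ_D0 = 10.67/EI,  θ_E0 = 6.178/EI
Flexibility coefficients: a unit moment at one end gives L/(3EI) there and L/(6EI) at the far end, so f₁₁ = f₂₂ = 1/EI and f₁₂ = f₂₁ = 0.5/EI.
Compatibility — zero rotation at each built-in end:
  1 M_D + 0.5 M_E = 10.67
  0.5 M_D + 1 M_E = 6.178
Solving the pair gives M_D = 10.11 kN·m and M_E = 1.123 kN·m (hogging).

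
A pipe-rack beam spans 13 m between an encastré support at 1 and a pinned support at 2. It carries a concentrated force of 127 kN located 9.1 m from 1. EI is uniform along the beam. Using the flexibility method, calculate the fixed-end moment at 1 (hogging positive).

Remove the prop at 2; the released (primary) structure is a cantilever built in at 1.
Deflection at 2 on the released cantilever, summing each load's contribution:
  point load 127 at a = 9.1: Pa²(3L − a)/(6EI) = 52409/EI
Tip deflection under a unit load at 2: L³/(3EI) = 732.3/EI.
The prop prevents deflection at 2: R_2 = δ_0/δ_{22} = 52409/732.3 = 71.56 kN.
Moment equilibrium about 1: M_1 = Σ(load moments about 1) − R_2·L = 1156 − 71.56×13 = 225.4 kN·m.

M_1 = 225.4 kN·m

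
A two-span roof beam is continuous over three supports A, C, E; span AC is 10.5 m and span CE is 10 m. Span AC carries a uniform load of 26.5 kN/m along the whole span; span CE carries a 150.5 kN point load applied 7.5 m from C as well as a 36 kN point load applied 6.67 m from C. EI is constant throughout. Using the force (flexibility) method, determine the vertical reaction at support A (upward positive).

R_A = 110.6 kN

Take M_C as the redundant. Released structure: two simple spans AC and CE with a hinge at C.
Rotations at C on the released spans (each span's end-slope, ×1/EI):
  span AC: UDL 26.5: wL³/(24EI) = 1278/EI
  span CE: point load 150.5 at a = 7.5: Pab(L + b)/(6LEI) = 587.9/EI
  span CE: point load 36 at a = 6.67: Pab(L + b)/(6LEI) = 177.6/EI
  relative rotation θ_0 = (1278 + 765.5)/EI = 2044/EI
A unit hogging moment at C produces rotation L₁/(3EI) + L₂/(3EI) = 6.833/EI.
Compatibility: M_C·(L₁+L₂)/(3EI) = θ_0, giving M_C = 299.1 kN·m (hogging).
Span AC, ΣM about A with M_C applied at C: R_C^{AC}·10.5 = 1461 + 299.1, so R_C^{AC} = 167.6 kN and R_A = 278.2 − 167.6 = 110.6 kN.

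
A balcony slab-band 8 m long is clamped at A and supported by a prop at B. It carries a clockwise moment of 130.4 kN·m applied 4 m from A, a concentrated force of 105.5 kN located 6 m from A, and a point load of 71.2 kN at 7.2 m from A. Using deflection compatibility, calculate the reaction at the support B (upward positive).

Take the reaction at B as the redundant and release it; the primary structure is a cantilever fixed at A.
Free-end deflection of the primary structure under the applied loading (downward +):
  clockwise couple 130.4 at a = 4: M₀a(2L − a)/(2EI) = 3130/EI
  point load 105.5 at a = 6: Pa²(3L − a)/(6EI) = 11394/EI
  point load 71.2 at a = 7.2: Pa²(3L − a)/(6EI) = 10335/EI
  δ_0 = 24858/EI
Tip deflection under a unit load at B: L³/(3EI) = 170.7/EI.
Compatibility at B: δ_0 − R_B·δ_{BB} = 0, so R_B = 24858/170.7 = 145.7 kN.

R_B = 145.7 kN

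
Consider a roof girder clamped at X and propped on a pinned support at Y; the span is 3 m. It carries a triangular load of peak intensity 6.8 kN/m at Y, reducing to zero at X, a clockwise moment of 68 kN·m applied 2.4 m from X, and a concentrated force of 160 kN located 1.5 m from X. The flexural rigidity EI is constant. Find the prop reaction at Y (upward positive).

R_Y = 88.25 kN

Choose R_Y as the redundant. The primary structure is the cantilever fixed at X.
Primary-structure tip deflection at Y by superposition:
  triangular load, peak 6.8 at the free end: 11w₀L⁴/(120EI) = 50.49/EI
  clockwise couple 68 at a = 2.4: M₀a(2L − a)/(2EI) = 293.8/EI
  point load 160 at a = 1.5: Pa²(3L − a)/(6EI) = 450/EI
  δ_0 = 794.2/EI
Tip deflection under a unit load at Y: L³/(3EI) = 9/EI.
The prop prevents deflection at Y: R_Y = δ_0/δ_{YY} = 794.2/9 = 88.25 kN.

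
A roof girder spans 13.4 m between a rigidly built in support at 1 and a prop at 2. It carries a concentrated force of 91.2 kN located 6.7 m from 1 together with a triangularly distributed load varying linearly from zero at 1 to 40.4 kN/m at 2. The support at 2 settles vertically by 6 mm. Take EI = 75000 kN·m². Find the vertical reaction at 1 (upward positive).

R_1 = 185.1 kN

Release the roller at 2. Primary structure: cantilever fixed at 1.
Deflection at 2 on the released cantilever, summing each load's contribution:
  point load 91.2 at a = 6.7: Pa²(3L − a)/(6EI) = 22858/EI
  triangular load, peak 40.4 at the free end: 11w₀L⁴/(120EI) = 119402/EI
  δ_0 = 142260/EI
Flexibility coefficient — unit upward force at 2: δ_{22} = L³/(3EI) = 802/EI.
With EI = 75000 kN·m²: δ_0 = 1.8968 m and δ_{22} = 0.010694 m/kN.
Compatibility — the beam at 2 must follow the support down by 0.006 m: δ_0 − R_2·δ_{22} = 0.006, so R_2 = (1.8968 − 0.006)/0.010694 = 176.8 kN.
Vertical equilibrium: R_1 = ΣP − R_2 = 361.9 − 176.8 = 185.1 kN.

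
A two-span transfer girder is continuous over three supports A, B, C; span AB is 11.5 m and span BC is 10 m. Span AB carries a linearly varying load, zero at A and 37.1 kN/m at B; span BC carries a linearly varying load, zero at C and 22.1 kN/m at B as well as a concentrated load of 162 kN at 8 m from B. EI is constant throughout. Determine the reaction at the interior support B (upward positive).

Insert a hinge at B; M_B is the redundant, and each span becomes simply supported.
Discontinuity in slope at B on the released structure — sum the simple-span end rotations:
  span AB: triangular load, peak 37.1: w₀L³/(45EI) = 1254/EI
  span BC: triangular load, peak 22.1: w₀L³/(45EI) = 491.1/EI
  span BC: point load 162 at a = 8: Pab(L + b)/(6LEI) = 518.4/EI
  relative rotation θ_0 = (1254 + 1010)/EI = 2263/EI
A unit hogging moment at B produces rotation L₁/(3EI) + L₂/(3EI) = 7.167/EI.
Slope continuity at B: θ_0 = M_B·7.167/EI, so M_B = 2263/7.167 = 315.8 kN·m (hogging).
Span AB, ΣM about A with M_B applied at B: R_B^{AB}·11.5 = 1635 + 315.8, so R_B^{AB} = 169.7 kN and R_A = 213.3 − 169.7 = 43.65 kN.
Span BC, ΣM about C: R_B^{BC}·10 = 1061 + 315.8, so R_B^{BC} = 137.6 kN and R_C = 272.5 − 137.6 = 134.9 kN.
R_B = 169.7 + 137.6 = 307.3 kN.

R_B = 307.3 kN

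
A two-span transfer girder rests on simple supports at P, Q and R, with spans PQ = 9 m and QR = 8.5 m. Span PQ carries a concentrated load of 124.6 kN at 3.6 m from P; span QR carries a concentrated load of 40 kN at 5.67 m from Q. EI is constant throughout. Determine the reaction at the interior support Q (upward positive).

R_Q = 90.91 kN

Insert a hinge at Q; M_Q is the redundant, and each span becomes simply supported.
Rotations at Q on the released spans (each span's end-slope, ×1/EI):
  span PQ: point load 124.6 at a = 3.6: Pab(L + a)/(6LEI) = 565.2/EI
  span QR: point load 40 at a = 5.67: Pab(L + b)/(6LEI) = 142.6/EI
  relative rotation θ_0 = (565.2 + 142.6)/EI = 707.8/EI
A unit hogging moment at Q produces rotation L₁/(3EI) + L₂/(3EI) = 5.833/EI.
Compatibility: M_Q·(L₁+L₂)/(3EI) = θ_0, giving M_Q = 121.3 kN·m (hogging).
Span PQ, ΣM about P with M_Q applied at Q: R_Q^{PQ}·9 = 448.6 + 121.3, so R_Q^{PQ} = 63.32 kN and R_P = 124.6 − 63.32 = 61.28 kN.
Span QR, ΣM about R: R_Q^{QR}·8.5 = 113.2 + 121.3, so R_Q^{QR} = 27.59 kN and R_R = 40 − 27.59 = 12.41 kN.
R_Q = 63.32 + 27.59 = 90.91 kN.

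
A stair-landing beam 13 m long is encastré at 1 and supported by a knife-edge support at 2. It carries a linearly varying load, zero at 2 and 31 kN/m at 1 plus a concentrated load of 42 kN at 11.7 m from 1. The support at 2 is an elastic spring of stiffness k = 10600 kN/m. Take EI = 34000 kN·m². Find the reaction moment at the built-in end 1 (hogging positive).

M_1 = 380.6 kN·m

Take the reaction at 2 as the redundant and release it; the primary structure is a cantilever fixed at 1.
Deflection at 2 on the released cantilever, summing each load's contribution:
  triangular load, peak 31 at the fixed end: w₀L⁴/(30EI) = 29513/EI
  point load 42 at a = 11.7: Pa²(3L − a)/(6EI) = 26160/EI
  δ_0 = 55673/EI
Flexibility coefficient — unit upward force at 2: δ_{22} = L³/(3EI) = 732.3/EI.
With EI = 34000 kN·m²: δ_0 = 1.6374 m and δ_{22} = 0.021539 m/kN.
Compatibility — the spring shortens by R_2/k under the reaction it provides: δ_0 − R_2·δ_{22} = R_2/k. With 1/k = 0.000094 m/kN, R_2 = δ_0 / (δ_{22} + 1/k) = 1.6374 / (0.021539 + 0.000094) = 75.69 kN.
Moment equilibrium about 1: M_1 = Σ(load moments about 1) − R_2·L = 1365 − 75.69×13 = 380.6 kN·m.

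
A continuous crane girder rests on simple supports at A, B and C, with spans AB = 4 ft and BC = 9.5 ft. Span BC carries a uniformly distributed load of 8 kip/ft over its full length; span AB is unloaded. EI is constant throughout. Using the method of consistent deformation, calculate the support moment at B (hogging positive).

M_B = 63.51 kip·ft

Take M_B as the redundant. Released structure: two simple spans AB and BC with a hinge at B.
End slopes at the hinge B, treating each span as simply supported:
  span BC: UDL 8: wL³/(24EI) = 285.8/EI
  relative rotation θ_0 = (0 + 285.8)/EI = 285.8/EI
A unit hogging moment at B produces rotation L₁/(3EI) + L₂/(3EI) = 4.5/EI.
Slope continuity at B: θ_0 = M_B·4.5/EI, so M_B = 285.8/4.5 = 63.51 kip·ft (hogging).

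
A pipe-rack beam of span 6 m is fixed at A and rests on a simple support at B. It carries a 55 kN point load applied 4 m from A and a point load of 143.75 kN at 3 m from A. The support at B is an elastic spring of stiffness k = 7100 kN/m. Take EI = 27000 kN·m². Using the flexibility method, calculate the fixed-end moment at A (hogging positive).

Remove the prop at B; the released (primary) structure is a cantilever built in at A.
Primary-structure tip deflection at B by superposition:
  point load 55 at a = 4: Pa²(3L − a)/(6EI) = 2053/EI
  point load 143.75 at a = 3: Pa²(3L − a)/(6EI) = 3234/EI
  δ_0 = 5288/EI
Flexibility coefficient — unit upward force at B: δ_{BB} = L³/(3EI) = 72/EI.
With EI = 27000 kN·m²: δ_0 = 0.19584 m and δ_{BB} = 0.002667 m/kN.
Compatibility — the spring shortens by R_B/k under the reaction it provides: δ_0 − R_B·δ_{BB} = R_B/k. With 1/k = 0.000141 m/kN, R_B = δ_0 / (δ_{BB} + 1/k) = 0.19584 / (0.002667 + 0.000141) = 69.76 kN.
Moment equilibrium about A: M_A = Σ(load moments about A) − R_B·L = 651.2 − 69.76×6 = 232.7 kN·m.

M_A = 232.7 kN·m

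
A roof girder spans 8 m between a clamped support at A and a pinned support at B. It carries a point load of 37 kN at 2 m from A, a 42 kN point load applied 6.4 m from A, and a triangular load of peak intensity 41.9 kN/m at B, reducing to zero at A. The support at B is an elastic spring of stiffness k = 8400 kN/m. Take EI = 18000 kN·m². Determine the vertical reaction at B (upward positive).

Take the reaction at B as the redundant and release it; the primary structure is a cantilever fixed at A.
Free-end deflection of the primary structure under the applied loading (downward +):
  point load 37 at a = 2: Pa²(3L − a)/(6EI) = 542.7/EI
  point load 42 at a = 6.4: Pa²(3L − a)/(6EI) = 5046/EI
  triangular load, peak 41.9 at the free end: 11w₀L⁴/(120EI) = 15732/EI
  δ_0 = 21321/EI
Flexibility coefficient — unit upward force at B: δ_{BB} = L³/(3EI) = 170.7/EI.
With EI = 18000 kN·m²: δ_0 = 1.1845 m and δ_{BB} = 0.009481 m/kN.
Compatibility — the spring shortens by R_B/k under the reaction it provides: δ_0 − R_B·δ_{BB} = R_B/k. With 1/k = 0.000119 m/kN, R_B = δ_0 / (δ_{BB} + 1/k) = 1.1845 / (0.009481 + 0.000119) = 123.4 kN.

R_B = 123.4 kN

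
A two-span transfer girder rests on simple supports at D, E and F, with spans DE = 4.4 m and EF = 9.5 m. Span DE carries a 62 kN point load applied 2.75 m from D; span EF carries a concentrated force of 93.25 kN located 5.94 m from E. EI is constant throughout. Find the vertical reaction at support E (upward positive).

R_E = 111.6 kN

Insert a hinge at E; M_E is the redundant, and each span becomes simply supported.
Discontinuity in slope at E on the released structure — sum the simple-span end rotations:
  span DE: point load 62 at a = 2.75: Pab(L + a)/(6LEI) = 76.19/EI
  span EF: point load 93.25 at a = 5.94: Pab(L + b)/(6LEI) = 451.8/EI
  relative rotation θ_0 = (76.19 + 451.8)/EI = 528/EI
A unit hogging moment at E produces rotation L₁/(3EI) + L₂/(3EI) = 4.633/EI.
Slope continuity at E: θ_0 = M_E·4.633/EI, so M_E = 528/4.633 = 114 kN·m (hogging).
Span DE, ΣM about D with M_E applied at E: R_E^{DE}·4.4 = 170.5 + 114, so R_E^{DE} = 64.65 kN and R_D = 62 − 64.65 = -2.649 kN.
Span EF, ΣM about F: R_E^{EF}·9.5 = 332 + 114, so R_E^{EF} = 46.94 kN and R_F = 93.25 − 46.94 = 46.31 kN.
R_E = 64.65 + 46.94 = 111.6 kN.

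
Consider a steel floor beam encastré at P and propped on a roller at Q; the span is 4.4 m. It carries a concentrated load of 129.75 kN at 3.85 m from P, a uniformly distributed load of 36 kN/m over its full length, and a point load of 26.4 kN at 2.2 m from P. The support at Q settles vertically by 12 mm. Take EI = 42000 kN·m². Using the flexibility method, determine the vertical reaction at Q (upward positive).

R_Q = 155.4 kN

Release the roller at Q. Primary structure: cantilever fixed at P.
Free-end deflection of the primary structure under the applied loading (downward +):
  point load 129.75 at a = 3.85: Pa²(3L − a)/(6EI) = 2997/EI
  UDL 36: wL⁴/(8EI) = 1687/EI
  point load 26.4 at a = 2.2: Pa²(3L − a)/(6EI) = 234.3/EI
  δ_0 = 4918/EI
Flexibility coefficient — unit upward force at Q: δ_{QQ} = L³/(3EI) = 28.39/EI.
With EI = 42000 kN·m²: δ_0 = 0.11709 m and δ_{QQ} = 0.000676 m/kN.
Compatibility — the beam at Q must follow the support down by 0.012 m: δ_0 − R_Q·δ_{QQ} = 0.012, so R_Q = (0.11709 − 0.012)/0.000676 = 155.4 kN.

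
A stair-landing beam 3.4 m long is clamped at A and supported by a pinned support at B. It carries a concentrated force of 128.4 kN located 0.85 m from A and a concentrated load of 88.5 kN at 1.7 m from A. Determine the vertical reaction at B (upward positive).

R_B = 38.69 kN

Release the roller at B. Primary structure: cantilever fixed at A.
Free-end deflection of the primary structure under the applied loading (downward +):
  point load 128.4 at a = 0.85: Pa²(3L − a)/(6EI) = 144.6/EI
  point load 88.5 at a = 1.7: Pa²(3L − a)/(6EI) = 362.3/EI
  δ_0 = 506.9/EI
Flexibility coefficient — unit upward force at B: δ_{BB} = L³/(3EI) = 13.1/EI.
The prop prevents deflection at B: R_B = δ_0/δ_{BB} = 506.9/13.1 = 38.69 kN.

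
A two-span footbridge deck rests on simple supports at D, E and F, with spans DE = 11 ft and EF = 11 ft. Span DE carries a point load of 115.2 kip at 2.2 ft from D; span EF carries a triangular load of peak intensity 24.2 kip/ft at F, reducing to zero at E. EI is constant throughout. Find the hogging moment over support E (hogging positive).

Release continuity at E by inserting a hinge; the redundant is the internal moment M_E. The primary structure is two simply-supported spans DE and EF.
Discontinuity in slope at E on the released structure — sum the simple-span end rotations:
  span DE: point load 115.2 at a = 2.2: Pab(L + a)/(6LEI) = 446.1/EI
  span EF: triangular load, peak 24.2: 7w₀L³/(360EI) = 626.3/EI
  relative rotation θ_0 = (446.1 + 626.3)/EI = 1072/EI
A unit hogging moment at E produces rotation L₁/(3EI) + L₂/(3EI) = 7.333/EI.
Compatibility: M_E·(L₁+L₂)/(3EI) = θ_0, giving M_E = 146.2 kip·ft (hogging).

M_E = 146.2 kip·ft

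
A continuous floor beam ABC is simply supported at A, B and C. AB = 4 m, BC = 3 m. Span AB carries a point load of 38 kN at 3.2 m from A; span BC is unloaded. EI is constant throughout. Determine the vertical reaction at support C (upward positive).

Insert a hinge at B; M_B is the redundant, and each span becomes simply supported.
End slopes at the hinge B, treating each span as simply supported:
  span AB: point load 38 at a = 3.2: Pab(L + a)/(6LEI) = 29.18/EI
  relative rotation θ_0 = (29.18 + 0)/EI = 29.18/EI
A unit hogging moment at B produces rotation L₁/(3EI) + L₂/(3EI) = 2.333/EI.
Compatibility: M_B·(L₁+L₂)/(3EI) = θ_0, giving M_B = 12.51 kN·m (hogging).
Span BC, ΣM about C: R_B^{BC}·3 = 0 + 12.51, so R_B^{BC} = 4.169 kN and R_C = 0 − 4.169 = -4.169 kN.

R_C = -4.169 kN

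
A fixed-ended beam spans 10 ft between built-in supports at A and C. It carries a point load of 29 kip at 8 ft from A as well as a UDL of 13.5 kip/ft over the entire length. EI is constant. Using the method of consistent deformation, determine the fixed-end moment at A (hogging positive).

Release both end moments; the primary structure is a simply-supported span AC with redundants M_A and M_C.
Simple-span end rotations at A and C under the given loads:
  at A: point load 29 at a = 8: Pab(L + b)/(6LEI) = 92.8/EI
  at C: point load 29 at a = 8: Pab(L + a)/(6LEI) = 139.2/EI
  at A: UDL 13.5: wL³/(24EI) = 562.5/EI
  at C: UDL 13.5: wL³/(24EI) = 562.5/EI
  θ_A0 = 655.3/EI,  θ_C0 = 701.7/EI
Flexibility coefficients: a unit moment at one end gives L/(3EI) there and L/(6EI) at the far end, so f₁₁ = f₂₂ = 3.333/EI and f₁₂ = f₂₁ = 1.667/EI.
Compatibility — zero rotation at each built-in end:
  3.333 M_A + 1.667 M_C = 655.3
  1.667 M_A + 3.333 M_C = 701.7
Solving the pair gives M_A = 121.8 kip·ft and M_C = 149.6 kip·ft (hogging).

M_A = 121.8 kip·ft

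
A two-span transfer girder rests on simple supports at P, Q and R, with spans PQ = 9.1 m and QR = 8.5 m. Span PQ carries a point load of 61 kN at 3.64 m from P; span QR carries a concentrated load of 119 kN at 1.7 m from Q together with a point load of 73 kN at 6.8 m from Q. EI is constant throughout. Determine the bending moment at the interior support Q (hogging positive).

M_Q = 147.3 kN·m

Take M_Q as the redundant. Released structure: two simple spans PQ and QR with a hinge at Q.
Rotations at Q on the released spans (each span's end-slope, ×1/EI):
  span PQ: point load 61 at a = 3.64: Pab(L + a)/(6LEI) = 282.9/EI
  span QR: point load 119 at a = 1.7: Pab(L + b)/(6LEI) = 412.7/EI
  span QR: point load 73 at a = 6.8: Pab(L + b)/(6LEI) = 168.8/EI
  relative rotation θ_0 = (282.9 + 581.5)/EI = 864.3/EI
A unit hogging moment at Q produces rotation L₁/(3EI) + L₂/(3EI) = 5.867/EI.
Compatibility: M_Q·(L₁+L₂)/(3EI) = θ_0, giving M_Q = 147.3 kN·m (hogging).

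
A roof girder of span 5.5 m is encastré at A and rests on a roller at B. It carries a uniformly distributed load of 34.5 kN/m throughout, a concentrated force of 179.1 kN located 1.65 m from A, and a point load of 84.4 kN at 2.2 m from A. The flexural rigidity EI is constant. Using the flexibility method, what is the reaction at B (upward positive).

Take the reaction at B as the redundant and release it; the primary structure is a cantilever fixed at A.
Deflection at B on the released cantilever, summing each load's contribution:
  UDL 34.5: wL⁴/(8EI) = 3946/EI
  point load 179.1 at a = 1.65: Pa²(3L − a)/(6EI) = 1207/EI
  point load 84.4 at a = 2.2: Pa²(3L − a)/(6EI) = 973.6/EI
  δ_0 = 6127/EI
Flexibility coefficient — unit upward force at B: δ_{BB} = L³/(3EI) = 55.46/EI.
Compatibility at B: δ_0 − R_B·δ_{BB} = 0, so R_B = 6127/55.46 = 110.5 kN.

R_B = 110.5 kN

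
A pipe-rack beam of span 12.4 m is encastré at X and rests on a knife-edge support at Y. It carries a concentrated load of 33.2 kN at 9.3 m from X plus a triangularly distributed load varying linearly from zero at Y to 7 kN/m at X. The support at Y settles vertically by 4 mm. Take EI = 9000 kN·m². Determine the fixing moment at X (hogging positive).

Remove the prop at Y; the released (primary) structure is a cantilever built in at X.
Downward deflection at the released point Y due to the loads:
  point load 33.2 at a = 9.3: Pa²(3L − a)/(6EI) = 13352/EI
  triangular load, peak 7 at the fixed end: w₀L⁴/(30EI) = 5516/EI
  δ_0 = 18869/EI
Tip deflection under a unit load at Y: L³/(3EI) = 635.5/EI.
With EI = 9000 kN·m²: δ_0 = 2.0965 m and δ_{YY} = 0.070616 m/kN.
Compatibility — the beam at Y must follow the support down by 0.004 m: δ_0 − R_Y·δ_{YY} = 0.004, so R_Y = (2.0965 − 0.004)/0.070616 = 29.63 kN.
Moment equilibrium about X: M_X = Σ(load moments about X) − R_Y·L = 488.1 − 29.63×12.4 = 120.7 kN·m.

M_X = 120.7 kN·m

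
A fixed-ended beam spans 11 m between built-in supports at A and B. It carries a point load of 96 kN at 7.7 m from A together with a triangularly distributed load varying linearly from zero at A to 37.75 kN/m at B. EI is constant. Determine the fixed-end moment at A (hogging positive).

M_A = 218.8 kN·m

Release both end moments; the primary structure is a simply-supported span AB with redundants M_A and M_B.
Simple-span end rotations at A and B under the given loads:
  at A: point load 96 at a = 7.7: Pab(L + b)/(6LEI) = 528.5/EI
  at B: point load 96 at a = 7.7: Pab(L + a)/(6LEI) = 691.2/EI
  at A: triangular load, peak 37.75: 7w₀L³/(360EI) = 977/EI
  at B: triangular load, peak 37.75: w₀L³/(45EI) = 1117/EI
  θ_A0 = 1506/EI,  θ_B0 = 1808/EI
Flexibility coefficients: a unit moment at one end gives L/(3EI) there and L/(6EI) at the far end, so f₁₁ = f₂₂ = 3.667/EI and f₁₂ = f₂₁ = 1.833/EI.
Compatibility — zero rotation at each built-in end:
  3.667 M_A + 1.833 M_B = 1506
  1.833 M_A + 3.667 M_B = 1808
Solving the pair gives M_A = 218.8 kN·m and M_B = 383.6 kN·m (hogging).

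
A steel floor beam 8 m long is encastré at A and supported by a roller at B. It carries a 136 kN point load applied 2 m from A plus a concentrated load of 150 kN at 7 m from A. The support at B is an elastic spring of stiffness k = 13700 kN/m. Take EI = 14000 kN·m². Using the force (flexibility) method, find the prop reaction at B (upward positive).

R_B = 132.9 kN

Take the reaction at B as the redundant and release it; the primary structure is a cantilever fixed at A.
Downward deflection at the released point B due to the loads:
  point load 136 at a = 2: Pa²(3L − a)/(6EI) = 1995/EI
  point load 150 at a = 7: Pa²(3L − a)/(6EI) = 20825/EI
  δ_0 = 22820/EI
Tip deflection under a unit load at B: L³/(3EI) = 170.7/EI.
With EI = 14000 kN·m²: δ_0 = 1.63 m and δ_{BB} = 0.01219 m/kN.
Compatibility — the spring shortens by R_B/k under the reaction it provides: δ_0 − R_B·δ_{BB} = R_B/k. With 1/k = 0.000073 m/kN, R_B = δ_0 / (δ_{BB} + 1/k) = 1.63 / (0.01219 + 0.000073) = 132.9 kN.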